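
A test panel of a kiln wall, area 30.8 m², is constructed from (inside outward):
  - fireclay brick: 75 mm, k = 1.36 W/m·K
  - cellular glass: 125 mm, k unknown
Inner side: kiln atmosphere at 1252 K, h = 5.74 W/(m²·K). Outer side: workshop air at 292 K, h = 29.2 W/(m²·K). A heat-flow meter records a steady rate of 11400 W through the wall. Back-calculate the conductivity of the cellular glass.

k ≈ 0.0536 W/(m·K)

Series thermal resistances:
R_inner film = 1/(h_i·A) = 1/(5.74×30.8) = 0.005656 K/W
R_fireclay brick = L/(kA) = 0.075/(1.36×30.8) = 0.00179 K/W
R_outer film = 1/(h_o·A) = 1/(29.2×30.8) = 0.001112 K/W
Sum of known resistances R_other = 0.008559 K/W
Total R = ΔT/Q = 960/11400 = 0.08421 K/W
R_cellular glass = R_total − R_other = 0.07565 K/W
k = L/(R·A) = 0.125/(0.07565×30.8)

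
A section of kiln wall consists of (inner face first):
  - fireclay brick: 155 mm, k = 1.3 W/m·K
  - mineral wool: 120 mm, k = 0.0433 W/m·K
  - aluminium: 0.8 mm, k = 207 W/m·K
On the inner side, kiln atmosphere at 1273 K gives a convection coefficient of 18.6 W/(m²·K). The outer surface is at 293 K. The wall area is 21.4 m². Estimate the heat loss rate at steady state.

Thermal resistances in series:
R_inner film = 1/(h_i·A) = 1/(18.6×21.4) = 0.002512 K/W
R_fireclay brick = L/(kA) = 0.155/(1.3×21.4) = 0.005572 K/W
R_mineral wool = L/(kA) = 0.12/(0.0433×21.4) = 0.1295 K/W
R_aluminium = L/(kA) = 0.0008/(207×21.4) = 1.806×10^-7 K/W
R_total = 0.1376 K/W
Q = ΔT / R_total = 980 / 0.1376

Q ≈ 7120 W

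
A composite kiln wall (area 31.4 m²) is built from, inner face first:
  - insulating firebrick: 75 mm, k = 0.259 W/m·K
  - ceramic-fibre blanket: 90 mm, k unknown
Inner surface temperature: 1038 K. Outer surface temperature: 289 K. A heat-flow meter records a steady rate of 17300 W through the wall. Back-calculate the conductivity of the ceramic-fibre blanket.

Series thermal resistances:
R_insulating firebrick = L/(kA) = 0.075/(0.259×31.4) = 0.009222 K/W
Sum of known resistances R_other = 0.009222 K/W
Total R = ΔT/Q = 749/17300 = 0.04329 K/W
R_ceramic-fibre blanket = R_total − R_other = 0.03407 K/W
k = L/(R·A) = 0.09/(0.03407×31.4)

k ≈ 0.0841 W/(m·K)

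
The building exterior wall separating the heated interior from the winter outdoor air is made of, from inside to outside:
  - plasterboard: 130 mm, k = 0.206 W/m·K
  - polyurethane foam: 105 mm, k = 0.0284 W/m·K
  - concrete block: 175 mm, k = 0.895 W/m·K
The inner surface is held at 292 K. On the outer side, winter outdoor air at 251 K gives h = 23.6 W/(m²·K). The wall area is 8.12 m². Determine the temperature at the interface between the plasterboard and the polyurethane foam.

T ≈ 286 K

Thermal resistances in series:
R_plasterboard = L/(kA) = 0.13/(0.206×8.12) = 0.07772 K/W
R_polyurethane foam = L/(kA) = 0.105/(0.0284×8.12) = 0.4553 K/W
R_concrete block = L/(kA) = 0.175/(0.895×8.12) = 0.02408 K/W
R_outer film = 1/(h_o·A) = 1/(23.6×8.12) = 0.005218 K/W
R_total = 0.5623 K/W;  Q = ΔT/R_total = 41/0.5623 = 72.91 W
T_interface = T_inner − Q·ΣR(inner→interface) = 292 − 72.9×0.07772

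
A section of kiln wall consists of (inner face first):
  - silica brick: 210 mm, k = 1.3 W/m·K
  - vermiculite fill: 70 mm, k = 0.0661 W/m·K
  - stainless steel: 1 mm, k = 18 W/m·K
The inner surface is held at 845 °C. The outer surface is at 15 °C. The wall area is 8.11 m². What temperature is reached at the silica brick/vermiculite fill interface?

Using the resistance-network approach (series):
R_silica brick = L/(kA) = 0.21/(1.3×8.11) = 0.01992 K/W
R_vermiculite fill = L/(kA) = 0.07/(0.0661×8.11) = 0.1306 K/W
R_stainless steel = L/(kA) = 0.001/(18×8.11) = 6.85×10^-6 K/W
R_total = 0.1505 K/W;  Q = ΔT/R_total = 830/0.1505 = 5515 W
T_interface = T_inner − Q·ΣR(inner→interface) = 845 − 5510×0.01992

T ≈ 735 °C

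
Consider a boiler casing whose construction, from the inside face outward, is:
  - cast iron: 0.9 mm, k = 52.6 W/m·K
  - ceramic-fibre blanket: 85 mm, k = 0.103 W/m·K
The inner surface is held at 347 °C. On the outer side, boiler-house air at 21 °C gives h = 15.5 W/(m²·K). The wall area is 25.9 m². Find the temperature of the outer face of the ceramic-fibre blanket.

Thermal resistances in series:
R_cast iron = L/(kA) = 0.0009/(52.6×25.9) = 6.606×10^-7 K/W
R_ceramic-fibre blanket = L/(kA) = 0.085/(0.103×25.9) = 0.03186 K/W
R_outer film = 1/(h_o·A) = 1/(15.5×25.9) = 0.002491 K/W
R_total = 0.03435 K/W;  Q = ΔT/R_total = 326/0.03435 = 9489 W
T_interface = T_inner − Q·ΣR(inner→interface) = 347 − 9490×0.03186

T ≈ 44.6 °C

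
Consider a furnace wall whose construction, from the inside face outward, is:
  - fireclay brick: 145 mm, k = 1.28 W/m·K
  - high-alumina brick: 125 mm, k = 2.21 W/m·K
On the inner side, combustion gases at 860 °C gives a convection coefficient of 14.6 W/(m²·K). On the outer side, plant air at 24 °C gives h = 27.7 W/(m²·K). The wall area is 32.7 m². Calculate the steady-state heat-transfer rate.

Thermal resistances in series:
R_inner film = 1/(h_i·A) = 1/(14.6×32.7) = 0.002095 K/W
R_fireclay brick = L/(kA) = 0.145/(1.28×32.7) = 0.003464 K/W
R_high-alumina brick = L/(kA) = 0.125/(2.21×32.7) = 0.00173 K/W
R_outer film = 1/(h_o·A) = 1/(27.7×32.7) = 0.001104 K/W
R_total = 0.008393 K/W
Q = ΔT / R_total = 836 / 0.008393

Q ≈ 99600 W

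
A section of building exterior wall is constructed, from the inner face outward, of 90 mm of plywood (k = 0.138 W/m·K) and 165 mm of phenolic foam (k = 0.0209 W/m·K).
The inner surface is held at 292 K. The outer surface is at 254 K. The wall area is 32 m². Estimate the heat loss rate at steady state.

Using the resistance-network approach (series):
R_plywood = L/(kA) = 0.09/(0.138×32) = 0.02038 K/W
R_phenolic foam = L/(kA) = 0.165/(0.0209×32) = 0.2467 K/W
R_total = 0.2671 K/W
Q = ΔT / R_total = 38 / 0.2671

Q ≈ 142 W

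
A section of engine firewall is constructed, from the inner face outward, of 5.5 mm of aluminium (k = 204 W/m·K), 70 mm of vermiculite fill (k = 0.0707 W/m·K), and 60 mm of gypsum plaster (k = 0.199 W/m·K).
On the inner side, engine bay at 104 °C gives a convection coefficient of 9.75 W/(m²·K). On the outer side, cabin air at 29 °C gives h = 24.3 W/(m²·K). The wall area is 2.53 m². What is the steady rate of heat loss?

Q ≈ 132 W

Model the wall as resistances in series:
R_inner film = 1/(h_i·A) = 1/(9.75×2.53) = 0.04054 K/W
R_aluminium = L/(kA) = 0.0055/(204×2.53) = 1.066×10^-5 K/W
R_vermiculite fill = L/(kA) = 0.07/(0.0707×2.53) = 0.3913 K/W
R_gypsum plaster = L/(kA) = 0.06/(0.199×2.53) = 0.1192 K/W
R_outer film = 1/(h_o·A) = 1/(24.3×2.53) = 0.01627 K/W
R_total = 0.5673 K/W
Q = ΔT / R_total = 75 / 0.5673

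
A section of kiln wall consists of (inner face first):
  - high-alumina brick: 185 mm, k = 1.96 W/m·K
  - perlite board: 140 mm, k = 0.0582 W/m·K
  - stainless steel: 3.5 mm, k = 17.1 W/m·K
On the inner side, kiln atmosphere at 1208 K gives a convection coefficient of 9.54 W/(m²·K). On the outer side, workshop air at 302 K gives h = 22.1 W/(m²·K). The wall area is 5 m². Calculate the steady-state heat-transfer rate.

Q ≈ 1710 W

Series thermal resistances:
R_inner film = 1/(h_i·A) = 1/(9.54×5) = 0.02096 K/W
R_high-alumina brick = L/(kA) = 0.185/(1.96×5) = 0.01888 K/W
R_perlite board = L/(kA) = 0.14/(0.0582×5) = 0.4811 K/W
R_stainless steel = L/(kA) = 0.0035/(17.1×5) = 4.094×10^-5 K/W
R_outer film = 1/(h_o·A) = 1/(22.1×5) = 0.00905 K/W
R_total = 0.53 K/W
Q = ΔT / R_total = 906 / 0.53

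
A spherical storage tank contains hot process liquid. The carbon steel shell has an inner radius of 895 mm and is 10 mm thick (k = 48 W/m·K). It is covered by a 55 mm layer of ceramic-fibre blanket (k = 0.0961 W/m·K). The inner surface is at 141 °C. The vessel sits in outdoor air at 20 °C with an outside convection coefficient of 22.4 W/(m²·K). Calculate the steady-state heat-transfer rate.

Q ≈ 2150 W

Radial (spherical) resistances in series:
R_carbon steel shell = (1/0.895 − 1/0.905)/(4π×48) = 2.047×10^-5 K/W
R_ceramic-fibre blanket = (1/0.905 − 1/0.96)/(4π×0.0961) = 0.05242 K/W
R_outer film = 1/(h·4πr_o²) = 1/(22.4×4π×0.96²) = 0.003855 K/W
R_total = 0.0563 K/W
Q = ΔT/R_total = 121/0.0563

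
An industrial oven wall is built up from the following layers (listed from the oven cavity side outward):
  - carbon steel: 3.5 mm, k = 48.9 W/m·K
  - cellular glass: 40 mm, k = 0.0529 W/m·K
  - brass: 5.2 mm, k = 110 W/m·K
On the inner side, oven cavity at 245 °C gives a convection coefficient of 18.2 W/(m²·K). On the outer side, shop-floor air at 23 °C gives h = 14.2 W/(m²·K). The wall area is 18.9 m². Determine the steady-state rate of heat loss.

Q ≈ 4760 W

Model the wall as resistances in series:
R_inner film = 1/(h_i·A) = 1/(18.2×18.9) = 0.002907 K/W
R_carbon steel = L/(kA) = 0.0035/(48.9×18.9) = 3.787×10^-6 K/W
R_cellular glass = L/(kA) = 0.04/(0.0529×18.9) = 0.04001 K/W
R_brass = L/(kA) = 0.0052/(110×18.9) = 2.501×10^-6 K/W
R_outer film = 1/(h_o·A) = 1/(14.2×18.9) = 0.003726 K/W
R_total = 0.04665 K/W
Q = ΔT / R_total = 222 / 0.04665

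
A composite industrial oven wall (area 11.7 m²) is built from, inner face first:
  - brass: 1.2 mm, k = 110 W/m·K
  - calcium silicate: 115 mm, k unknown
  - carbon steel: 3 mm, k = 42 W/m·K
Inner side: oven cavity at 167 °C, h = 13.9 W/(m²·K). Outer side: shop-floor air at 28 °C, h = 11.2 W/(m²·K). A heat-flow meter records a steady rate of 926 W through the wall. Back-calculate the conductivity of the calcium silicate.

k ≈ 0.0721 W/(m·K)

Using the resistance-network approach (series):
R_inner film = 1/(h_i·A) = 1/(13.9×11.7) = 0.006149 K/W
R_brass = L/(kA) = 0.0012/(110×11.7) = 9.324×10^-7 K/W
R_carbon steel = L/(kA) = 0.003/(42×11.7) = 6.105×10^-6 K/W
R_outer film = 1/(h_o·A) = 1/(11.2×11.7) = 0.007631 K/W
Sum of known resistances R_other = 0.01379 K/W
Total R = ΔT/Q = 139/926 = 0.1501 K/W
R_calcium silicate = R_total − R_other = 0.1363 K/W
k = L/(R·A) = 0.115/(0.1363×11.7)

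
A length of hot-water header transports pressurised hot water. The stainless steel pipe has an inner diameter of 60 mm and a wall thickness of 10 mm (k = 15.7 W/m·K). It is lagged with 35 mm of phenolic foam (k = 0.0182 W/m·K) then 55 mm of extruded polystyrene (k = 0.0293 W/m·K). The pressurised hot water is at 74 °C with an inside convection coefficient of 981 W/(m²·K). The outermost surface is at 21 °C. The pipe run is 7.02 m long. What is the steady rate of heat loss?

Cylindrical conduction, so R = ln(r₂/r₁)/(2πkL) per layer, in series:
R_inner film = 1/(h_i·2πr₁L) = 1/(981×2π×0.03×7.02) = 7.704×10^-4 K/W
R_stainless steel pipe wall = ln(40/30)/(2π×15.7×7.02) = 4.154×10^-4 K/W
R_phenolic foam = ln(75/40)/(2π×0.0182×7.02) = 0.7831 K/W
R_extruded polystyrene = ln(130/75)/(2π×0.0293×7.02) = 0.4256 K/W
R_total = 1.21 K/W
Q = ΔT/R_total = 53/1.21

Q ≈ 43.8 W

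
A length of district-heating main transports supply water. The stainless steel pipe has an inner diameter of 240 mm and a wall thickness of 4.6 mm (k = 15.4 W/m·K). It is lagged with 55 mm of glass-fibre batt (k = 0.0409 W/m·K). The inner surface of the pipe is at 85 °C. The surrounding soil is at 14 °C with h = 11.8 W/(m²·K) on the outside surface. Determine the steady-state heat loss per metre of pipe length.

q′ ≈ 47.4 W/m

Treating each annulus and film as a series resistance:
R_stainless steel pipe wall = ln(124.6/120)/(2π×15.4×1) = 3.888×10^-4 K/W
R_glass-fibre batt = ln(179.6/124.6)/(2π×0.0409×1) = 1.423 K/W
R_outer film = 1/(h_o·2πr_oL) = 1/(11.8×2π×0.1796×1) = 0.0751 K/W
R_total = 1.498 K/W
Q = ΔT/R_total = 71/1.498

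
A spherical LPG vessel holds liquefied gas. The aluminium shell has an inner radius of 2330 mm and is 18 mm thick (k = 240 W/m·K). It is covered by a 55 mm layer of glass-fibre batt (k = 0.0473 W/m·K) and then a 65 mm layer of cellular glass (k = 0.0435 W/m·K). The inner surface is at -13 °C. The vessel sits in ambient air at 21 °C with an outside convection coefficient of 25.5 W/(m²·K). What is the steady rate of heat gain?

Q ≈ 920 W

Each spherical layer contributes R = (1/r_i − 1/r_o)/(4πk):
R_aluminium shell = (1/2.33 − 1/2.348)/(4π×240) = 1.091×10^-6 K/W
R_glass-fibre batt = (1/2.348 − 1/2.403)/(4π×0.0473) = 0.0164 K/W
R_cellular glass = (1/2.403 − 1/2.468)/(4π×0.0435) = 0.02005 K/W
R_outer film = 1/(h·4πr_o²) = 1/(25.5×4π×2.468²) = 5.123×10^-4 K/W
R_total = 0.03696 K/W
Q = ΔT/R_total = 34/0.03696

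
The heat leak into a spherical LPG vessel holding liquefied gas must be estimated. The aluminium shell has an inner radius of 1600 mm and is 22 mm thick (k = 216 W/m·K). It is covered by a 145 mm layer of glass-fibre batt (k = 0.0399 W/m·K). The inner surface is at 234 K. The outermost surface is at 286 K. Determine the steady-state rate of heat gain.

Q ≈ 515 W

Each spherical layer contributes R = (1/r_i − 1/r_o)/(4πk):
R_aluminium shell = (1/1.6 − 1/1.622)/(4π×216) = 3.123×10^-6 K/W
R_glass-fibre batt = (1/1.622 − 1/1.767)/(4π×0.0399) = 0.1009 K/W
R_total = 0.1009 K/W
Q = ΔT/R_total = 52/0.1009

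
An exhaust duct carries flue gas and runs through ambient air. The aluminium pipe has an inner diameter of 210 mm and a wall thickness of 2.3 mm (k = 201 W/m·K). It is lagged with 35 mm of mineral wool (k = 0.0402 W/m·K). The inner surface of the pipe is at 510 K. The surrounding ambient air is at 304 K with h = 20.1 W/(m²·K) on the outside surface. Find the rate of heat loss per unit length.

q′ ≈ 176 W/m

Radial resistances (cylindrical: R_cond = ln(r_o/r_i)/(2πkL), R_conv = 1/(h·2πrL)):
R_aluminium pipe wall = ln(107.3/105)/(2π×201×1) = 1.716×10^-5 K/W
R_mineral wool = ln(142.3/107.3)/(2π×0.0402×1) = 1.118 K/W
R_outer film = 1/(h_o·2πr_oL) = 1/(20.1×2π×0.1423×1) = 0.05564 K/W
R_total = 1.173 K/W
Q = ΔT/R_total = 206/1.173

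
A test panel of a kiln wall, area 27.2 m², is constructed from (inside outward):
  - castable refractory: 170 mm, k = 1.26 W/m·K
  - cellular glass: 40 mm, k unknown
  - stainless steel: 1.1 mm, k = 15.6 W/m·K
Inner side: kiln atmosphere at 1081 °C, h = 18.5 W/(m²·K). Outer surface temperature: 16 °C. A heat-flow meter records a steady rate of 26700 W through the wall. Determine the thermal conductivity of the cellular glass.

Thermal resistances in series:
R_inner film = 1/(h_i·A) = 1/(18.5×27.2) = 0.001987 K/W
R_castable refractory = L/(kA) = 0.17/(1.26×27.2) = 0.00496 K/W
R_stainless steel = L/(kA) = 0.0011/(15.6×27.2) = 2.592×10^-6 K/W
Sum of known resistances R_other = 0.00695 K/W
Total R = ΔT/Q = 1065/26700 = 0.03989 K/W
R_cellular glass = R_total − R_other = 0.03294 K/W
k = L/(R·A) = 0.04/(0.03294×27.2)

k ≈ 0.0446 W/(m·K)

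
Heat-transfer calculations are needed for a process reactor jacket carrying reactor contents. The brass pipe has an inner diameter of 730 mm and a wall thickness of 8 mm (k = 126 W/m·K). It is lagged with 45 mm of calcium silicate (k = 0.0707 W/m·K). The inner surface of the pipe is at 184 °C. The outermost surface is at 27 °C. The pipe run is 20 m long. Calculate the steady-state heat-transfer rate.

Cylindrical conduction, so R = ln(r₂/r₁)/(2πkL) per layer, in series:
R_brass pipe wall = ln(373/365)/(2π×126×20) = 1.369×10^-6 K/W
R_calcium silicate = ln(418/373)/(2π×0.0707×20) = 0.01282 K/W
R_total = 0.01282 K/W
Q = ΔT/R_total = 157/0.01282

Q ≈ 12200 W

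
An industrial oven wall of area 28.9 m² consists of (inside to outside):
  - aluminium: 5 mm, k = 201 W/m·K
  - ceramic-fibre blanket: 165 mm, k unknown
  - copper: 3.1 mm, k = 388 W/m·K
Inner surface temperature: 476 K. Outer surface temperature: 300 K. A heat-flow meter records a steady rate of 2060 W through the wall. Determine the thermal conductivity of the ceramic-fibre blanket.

k ≈ 0.0668 W/(m·K)

Using the resistance-network approach (series):
R_aluminium = L/(kA) = 0.005/(201×28.9) = 8.607×10^-7 K/W
R_copper = L/(kA) = 0.0031/(388×28.9) = 2.765×10^-7 K/W
Sum of known resistances R_other = 1.137×10^-6 K/W
Total R = ΔT/Q = 176/2060 = 0.08544 K/W
R_ceramic-fibre blanket = R_total − R_other = 0.08544 K/W
k = L/(R·A) = 0.165/(0.08544×28.9)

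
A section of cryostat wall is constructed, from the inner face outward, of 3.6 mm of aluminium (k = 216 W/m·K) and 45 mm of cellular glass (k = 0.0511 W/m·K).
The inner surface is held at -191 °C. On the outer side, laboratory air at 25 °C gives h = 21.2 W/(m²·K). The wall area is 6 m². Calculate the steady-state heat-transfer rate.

Q ≈ 1400 W

Treating each layer as a thermal resistance in series:
R_aluminium = L/(kA) = 0.0036/(216×6) = 2.778×10^-6 K/W
R_cellular glass = L/(kA) = 0.045/(0.0511×6) = 0.1468 K/W
R_outer film = 1/(h_o·A) = 1/(21.2×6) = 0.007862 K/W
R_total = 0.1546 K/W
Q = ΔT / R_total = 216 / 0.1546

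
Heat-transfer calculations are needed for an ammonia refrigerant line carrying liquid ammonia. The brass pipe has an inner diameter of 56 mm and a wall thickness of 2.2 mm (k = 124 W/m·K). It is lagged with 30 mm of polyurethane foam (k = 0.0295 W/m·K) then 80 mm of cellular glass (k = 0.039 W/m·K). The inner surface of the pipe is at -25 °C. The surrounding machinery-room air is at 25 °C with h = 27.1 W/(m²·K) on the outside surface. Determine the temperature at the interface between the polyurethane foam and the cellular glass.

Per-layer cylindrical resistances, series-summed:
R_brass pipe wall = ln(30.2/28)/(2π×124×1) = 9.708×10^-5 K/W
R_polyurethane foam = ln(60.2/30.2)/(2π×0.0295×1) = 3.722 K/W
R_cellular glass = ln(140.2/60.2)/(2π×0.039×1) = 3.45 K/W
R_outer film = 1/(h_o·2πr_oL) = 1/(27.1×2π×0.1402×1) = 0.04189 K/W
R_total = 7.214 K/W
Q = ΔT/R_total = 50/7.214
Q = 6.93 W/m
T_interface = T_inner + Q·ΣR(inner→interface) = -25 + 6.93×3.722

T ≈ 0.797 °C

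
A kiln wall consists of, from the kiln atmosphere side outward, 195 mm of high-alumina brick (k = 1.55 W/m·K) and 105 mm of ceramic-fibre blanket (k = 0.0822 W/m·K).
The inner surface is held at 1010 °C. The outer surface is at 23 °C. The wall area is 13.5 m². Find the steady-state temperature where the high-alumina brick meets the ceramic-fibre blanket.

T ≈ 922 °C

Thermal resistances in series:
R_high-alumina brick = L/(kA) = 0.195/(1.55×13.5) = 0.009319 K/W
R_ceramic-fibre blanket = L/(kA) = 0.105/(0.0822×13.5) = 0.09462 K/W
R_total = 0.1039 K/W;  Q = ΔT/R_total = 987/0.1039 = 9496 W
T_interface = T_inner − Q·ΣR(inner→interface) = 1010 − 9500×0.009319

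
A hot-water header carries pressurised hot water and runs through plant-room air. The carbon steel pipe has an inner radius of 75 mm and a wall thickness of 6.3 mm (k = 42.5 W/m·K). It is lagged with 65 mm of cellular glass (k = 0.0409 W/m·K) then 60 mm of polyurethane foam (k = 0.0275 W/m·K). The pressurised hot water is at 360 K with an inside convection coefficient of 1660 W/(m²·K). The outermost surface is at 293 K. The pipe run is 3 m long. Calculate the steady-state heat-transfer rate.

For a radial system each layer contributes R = ln(r_out/r_in)/(2πkL); films add R = 1/(hA).
R_inner film = 1/(h_i·2πr₁L) = 1/(1660×2π×0.075×3) = 4.261×10^-4 K/W
R_carbon steel pipe wall = ln(81.3/75)/(2π×42.5×3) = 1.007×10^-4 K/W
R_cellular glass = ln(146.3/81.3)/(2π×0.0409×3) = 0.7621 K/W
R_polyurethane foam = ln(206.3/146.3)/(2π×0.0275×3) = 0.663 K/W
R_total = 1.426 K/W
Q = ΔT/R_total = 67/1.426

Q ≈ 47 W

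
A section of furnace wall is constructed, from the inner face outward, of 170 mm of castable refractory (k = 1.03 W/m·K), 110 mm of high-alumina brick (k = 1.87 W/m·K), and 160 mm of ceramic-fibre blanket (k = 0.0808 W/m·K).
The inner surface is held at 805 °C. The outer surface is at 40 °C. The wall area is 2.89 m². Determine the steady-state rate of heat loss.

Q ≈ 1000 W

Model the wall as resistances in series:
R_castable refractory = L/(kA) = 0.17/(1.03×2.89) = 0.05711 K/W
R_high-alumina brick = L/(kA) = 0.11/(1.87×2.89) = 0.02035 K/W
R_ceramic-fibre blanket = L/(kA) = 0.16/(0.0808×2.89) = 0.6852 K/W
R_total = 0.7627 K/W
Q = ΔT / R_total = 765 / 0.7627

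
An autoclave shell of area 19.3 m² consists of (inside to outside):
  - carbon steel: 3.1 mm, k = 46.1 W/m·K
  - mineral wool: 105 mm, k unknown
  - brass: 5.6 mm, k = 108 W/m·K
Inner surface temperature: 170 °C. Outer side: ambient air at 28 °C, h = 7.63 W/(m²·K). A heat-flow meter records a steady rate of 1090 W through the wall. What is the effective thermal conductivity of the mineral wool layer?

Treating each layer as a thermal resistance in series:
R_carbon steel = L/(kA) = 0.0031/(46.1×19.3) = 3.484×10^-6 K/W
R_brass = L/(kA) = 0.0056/(108×19.3) = 2.687×10^-6 K/W
R_outer film = 1/(h_o·A) = 1/(7.63×19.3) = 0.006791 K/W
Sum of known resistances R_other = 0.006797 K/W
Total R = ΔT/Q = 142/1090 = 0.1303 K/W
R_mineral wool = R_total − R_other = 0.1235 K/W
k = L/(R·A) = 0.105/(0.1235×19.3)

k ≈ 0.0441 W/(m·K)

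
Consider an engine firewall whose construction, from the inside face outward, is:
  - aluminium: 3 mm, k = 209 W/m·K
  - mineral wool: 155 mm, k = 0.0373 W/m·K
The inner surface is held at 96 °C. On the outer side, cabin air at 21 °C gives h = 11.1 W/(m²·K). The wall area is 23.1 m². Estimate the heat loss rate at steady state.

Series thermal resistances:
R_aluminium = L/(kA) = 0.003/(209×23.1) = 6.214×10^-7 K/W
R_mineral wool = L/(kA) = 0.155/(0.0373×23.1) = 0.1799 K/W
R_outer film = 1/(h_o·A) = 1/(11.1×23.1) = 0.0039 K/W
R_total = 0.1838 K/W
Q = ΔT / R_total = 75 / 0.1838

Q ≈ 408 W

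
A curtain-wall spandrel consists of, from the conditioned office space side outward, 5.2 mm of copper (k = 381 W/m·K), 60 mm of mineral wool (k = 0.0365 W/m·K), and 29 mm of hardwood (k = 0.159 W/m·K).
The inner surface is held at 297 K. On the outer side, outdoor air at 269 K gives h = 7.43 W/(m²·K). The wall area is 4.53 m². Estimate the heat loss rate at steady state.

Q ≈ 64.7 W

Treating each layer as a thermal resistance in series:
R_copper = L/(kA) = 0.0052/(381×4.53) = 3.013×10^-6 K/W
R_mineral wool = L/(kA) = 0.06/(0.0365×4.53) = 0.3629 K/W
R_hardwood = L/(kA) = 0.029/(0.159×4.53) = 0.04026 K/W
R_outer film = 1/(h_o·A) = 1/(7.43×4.53) = 0.02971 K/W
R_total = 0.4329 K/W
Q = ΔT / R_total = 28 / 0.4329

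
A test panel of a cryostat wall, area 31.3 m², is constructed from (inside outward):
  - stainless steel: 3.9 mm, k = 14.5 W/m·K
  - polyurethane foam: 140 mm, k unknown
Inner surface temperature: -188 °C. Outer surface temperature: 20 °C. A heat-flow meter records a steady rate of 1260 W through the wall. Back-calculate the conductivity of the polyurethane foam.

Using the resistance-network approach (series):
R_stainless steel = L/(kA) = 0.0039/(14.5×31.3) = 8.593×10^-6 K/W
Sum of known resistances R_other = 8.593×10^-6 K/W
Total R = ΔT/Q = 208/1260 = 0.1651 K/W
R_polyurethane foam = R_total − R_other = 0.1651 K/W
k = L/(R·A) = 0.14/(0.1651×31.3)

k ≈ 0.0271 W/(m·K)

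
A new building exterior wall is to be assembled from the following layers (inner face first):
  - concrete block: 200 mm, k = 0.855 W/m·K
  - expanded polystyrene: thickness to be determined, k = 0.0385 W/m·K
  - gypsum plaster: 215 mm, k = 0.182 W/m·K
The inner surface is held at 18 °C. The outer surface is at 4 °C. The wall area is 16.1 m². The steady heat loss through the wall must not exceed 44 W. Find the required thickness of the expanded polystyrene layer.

L ≈ 143 mm

Treating each layer as a thermal resistance in series:
R_concrete block = L/(kA) = 0.2/(0.855×16.1) = 0.01453 K/W
R_gypsum plaster = L/(kA) = 0.215/(0.182×16.1) = 0.07337 K/W
Sum of the known resistances R_other = 0.0879 K/W
Required total resistance R_tot = ΔT/Q_allow = 14/44 = 0.3182 K/W
R_expanded polystyrene = R_tot − R_other = 0.2303 K/W
L = R·k·A = 0.2303×0.0385×16.1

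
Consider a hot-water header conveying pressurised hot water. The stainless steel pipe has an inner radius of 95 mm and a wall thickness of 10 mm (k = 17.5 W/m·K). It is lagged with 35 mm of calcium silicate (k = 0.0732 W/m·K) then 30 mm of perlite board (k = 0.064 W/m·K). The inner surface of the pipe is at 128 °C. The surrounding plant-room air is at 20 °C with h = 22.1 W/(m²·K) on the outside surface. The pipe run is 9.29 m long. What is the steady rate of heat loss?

Q ≈ 871 W

For a radial system each layer contributes R = ln(r_out/r_in)/(2πkL); films add R = 1/(hA).
R_stainless steel pipe wall = ln(105/95)/(2π×17.5×9.29) = 9.798×10^-5 K/W
R_calcium silicate = ln(140/105)/(2π×0.0732×9.29) = 0.06733 K/W
R_perlite board = ln(170/140)/(2π×0.064×9.29) = 0.05197 K/W
R_outer film = 1/(h_o·2πr_oL) = 1/(22.1×2π×0.17×9.29) = 0.00456 K/W
R_total = 0.124 K/W
Q = ΔT/R_total = 108/0.124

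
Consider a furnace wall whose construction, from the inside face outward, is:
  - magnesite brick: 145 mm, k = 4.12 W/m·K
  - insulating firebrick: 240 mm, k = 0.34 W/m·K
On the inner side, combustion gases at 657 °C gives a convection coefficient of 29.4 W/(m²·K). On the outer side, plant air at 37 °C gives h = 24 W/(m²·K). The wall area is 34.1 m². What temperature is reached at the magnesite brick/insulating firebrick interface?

Model the wall as resistances in series:
R_inner film = 1/(h_i·A) = 1/(29.4×34.1) = 9.975×10^-4 K/W
R_magnesite brick = L/(kA) = 0.145/(4.12×34.1) = 0.001032 K/W
R_insulating firebrick = L/(kA) = 0.24/(0.34×34.1) = 0.0207 K/W
R_outer film = 1/(h_o·A) = 1/(24×34.1) = 0.001222 K/W
R_total = 0.02395 K/W;  Q = ΔT/R_total = 620/0.02395 = 25890 W
T_interface = T_inner − Q·ΣR(inner→interface) = 657 − 25900×0.00203

T ≈ 604 °C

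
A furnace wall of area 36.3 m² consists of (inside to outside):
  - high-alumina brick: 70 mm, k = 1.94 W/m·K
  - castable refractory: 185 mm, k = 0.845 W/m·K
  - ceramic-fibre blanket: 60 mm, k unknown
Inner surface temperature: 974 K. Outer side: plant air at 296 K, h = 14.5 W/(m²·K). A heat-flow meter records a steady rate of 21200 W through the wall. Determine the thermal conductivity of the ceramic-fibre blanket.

Using the resistance-network approach (series):
R_high-alumina brick = L/(kA) = 0.07/(1.94×36.3) = 9.94×10^-4 K/W
R_castable refractory = L/(kA) = 0.185/(0.845×36.3) = 0.006031 K/W
R_outer film = 1/(h_o·A) = 1/(14.5×36.3) = 0.0019 K/W
Sum of known resistances R_other = 0.008925 K/W
Total R = ΔT/Q = 678/21200 = 0.03198 K/W
R_ceramic-fibre blanket = R_total − R_other = 0.02306 K/W
k = L/(R·A) = 0.06/(0.02306×36.3)

k ≈ 0.0717 W/(m·K)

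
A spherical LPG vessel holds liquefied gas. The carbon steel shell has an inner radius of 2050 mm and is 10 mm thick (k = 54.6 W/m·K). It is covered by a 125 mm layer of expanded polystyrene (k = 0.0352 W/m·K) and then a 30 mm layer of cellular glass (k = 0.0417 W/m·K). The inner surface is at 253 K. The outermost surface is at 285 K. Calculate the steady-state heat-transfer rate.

Q ≈ 429 W

For a spherical shell R = (1/r₁ − 1/r₂)/(4πk); film R = 1/(h·4πr²). In series:
R_carbon steel shell = (1/2.05 − 1/2.06)/(4π×54.6) = 3.451×10^-6 K/W
R_expanded polystyrene = (1/2.06 − 1/2.185)/(4π×0.0352) = 0.06278 K/W
R_cellular glass = (1/2.185 − 1/2.215)/(4π×0.0417) = 0.01183 K/W
R_total = 0.07462 K/W
Q = ΔT/R_total = 32/0.07462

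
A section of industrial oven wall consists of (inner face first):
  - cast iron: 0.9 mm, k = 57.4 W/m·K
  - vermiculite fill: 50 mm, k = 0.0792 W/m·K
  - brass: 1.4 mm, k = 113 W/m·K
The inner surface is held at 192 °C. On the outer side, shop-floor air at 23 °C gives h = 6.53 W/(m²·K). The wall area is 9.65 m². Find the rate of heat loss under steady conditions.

Q ≈ 2080 W

Thermal resistances in series:
R_cast iron = L/(kA) = 0.0009/(57.4×9.65) = 1.625×10^-6 K/W
R_vermiculite fill = L/(kA) = 0.05/(0.0792×9.65) = 0.06542 K/W
R_brass = L/(kA) = 0.0014/(113×9.65) = 1.284×10^-6 K/W
R_outer film = 1/(h_o·A) = 1/(6.53×9.65) = 0.01587 K/W
R_total = 0.08129 K/W
Q = ΔT / R_total = 169 / 0.08129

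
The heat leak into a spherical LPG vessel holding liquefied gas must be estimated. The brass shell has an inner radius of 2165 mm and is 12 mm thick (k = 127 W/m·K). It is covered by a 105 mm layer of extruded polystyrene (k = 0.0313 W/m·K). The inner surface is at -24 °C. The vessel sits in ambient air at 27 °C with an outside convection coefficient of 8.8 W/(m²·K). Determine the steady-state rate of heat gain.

Q ≈ 919 W

Each spherical layer contributes R = (1/r_i − 1/r_o)/(4πk):
R_brass shell = (1/2.165 − 1/2.177)/(4π×127) = 1.595×10^-6 K/W
R_extruded polystyrene = (1/2.177 − 1/2.282)/(4π×0.0313) = 0.05374 K/W
R_outer film = 1/(h·4πr_o²) = 1/(8.8×4π×2.282²) = 0.001737 K/W
R_total = 0.05547 K/W
Q = ΔT/R_total = 51/0.05547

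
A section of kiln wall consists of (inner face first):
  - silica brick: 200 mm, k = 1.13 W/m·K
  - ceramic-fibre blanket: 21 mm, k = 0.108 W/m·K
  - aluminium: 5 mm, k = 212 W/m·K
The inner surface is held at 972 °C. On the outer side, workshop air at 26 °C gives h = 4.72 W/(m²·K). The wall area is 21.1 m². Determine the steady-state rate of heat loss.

Series thermal resistances:
R_silica brick = L/(kA) = 0.2/(1.13×21.1) = 0.008388 K/W
R_ceramic-fibre blanket = L/(kA) = 0.021/(0.108×21.1) = 0.009215 K/W
R_aluminium = L/(kA) = 0.005/(212×21.1) = 1.118×10^-6 K/W
R_outer film = 1/(h_o·A) = 1/(4.72×21.1) = 0.01004 K/W
R_total = 0.02765 K/W
Q = ΔT / R_total = 946 / 0.02765

Q ≈ 34200 W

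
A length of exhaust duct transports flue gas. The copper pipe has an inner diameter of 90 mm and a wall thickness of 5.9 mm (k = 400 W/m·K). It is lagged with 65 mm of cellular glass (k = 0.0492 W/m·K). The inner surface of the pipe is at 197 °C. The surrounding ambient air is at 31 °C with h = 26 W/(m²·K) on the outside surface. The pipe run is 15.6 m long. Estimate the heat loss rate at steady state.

Q ≈ 954 W

Cylindrical conduction, so R = ln(r₂/r₁)/(2πkL) per layer, in series:
R_copper pipe wall = ln(50.9/45)/(2π×400×15.6) = 3.142×10^-6 K/W
R_cellular glass = ln(115.9/50.9)/(2π×0.0492×15.6) = 0.1706 K/W
R_outer film = 1/(h_o·2πr_oL) = 1/(26×2π×0.1159×15.6) = 0.003386 K/W
R_total = 0.174 K/W
Q = ΔT/R_total = 166/0.174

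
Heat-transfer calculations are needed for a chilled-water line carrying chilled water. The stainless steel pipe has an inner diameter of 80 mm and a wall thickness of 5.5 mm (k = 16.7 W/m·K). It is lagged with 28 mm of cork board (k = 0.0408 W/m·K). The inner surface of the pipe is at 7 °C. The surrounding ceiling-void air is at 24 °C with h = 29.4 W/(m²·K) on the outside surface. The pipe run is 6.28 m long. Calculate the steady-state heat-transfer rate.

Q ≈ 54.9 W

Radial resistances (cylindrical: R_cond = ln(r_o/r_i)/(2πkL), R_conv = 1/(h·2πrL)):
R_stainless steel pipe wall = ln(45.5/40)/(2π×16.7×6.28) = 1.955×10^-4 K/W
R_cork board = ln(73.5/45.5)/(2π×0.0408×6.28) = 0.2979 K/W
R_outer film = 1/(h_o·2πr_oL) = 1/(29.4×2π×0.0735×6.28) = 0.01173 K/W
R_total = 0.3098 K/W
Q = ΔT/R_total = 17/0.3098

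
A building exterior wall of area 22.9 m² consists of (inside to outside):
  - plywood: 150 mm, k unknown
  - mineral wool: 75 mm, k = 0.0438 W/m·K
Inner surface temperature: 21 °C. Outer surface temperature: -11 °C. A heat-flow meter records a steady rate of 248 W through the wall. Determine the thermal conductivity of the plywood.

k ≈ 0.121 W/(m·K)

Series thermal resistances:
R_mineral wool = L/(kA) = 0.075/(0.0438×22.9) = 0.07477 K/W
Sum of known resistances R_other = 0.07477 K/W
Total R = ΔT/Q = 32/248 = 0.129 K/W
R_plywood = R_total − R_other = 0.05426 K/W
k = L/(R·A) = 0.15/(0.05426×22.9)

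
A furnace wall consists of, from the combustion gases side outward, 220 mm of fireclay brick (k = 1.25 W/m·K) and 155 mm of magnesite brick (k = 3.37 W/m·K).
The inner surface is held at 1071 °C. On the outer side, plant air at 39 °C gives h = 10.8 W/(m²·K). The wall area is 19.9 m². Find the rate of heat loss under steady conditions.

Q ≈ 65300 W

Model the wall as resistances in series:
R_fireclay brick = L/(kA) = 0.22/(1.25×19.9) = 0.008844 K/W
R_magnesite brick = L/(kA) = 0.155/(3.37×19.9) = 0.002311 K/W
R_outer film = 1/(h_o·A) = 1/(10.8×19.9) = 0.004653 K/W
R_total = 0.01581 K/W
Q = ΔT / R_total = 1032 / 0.01581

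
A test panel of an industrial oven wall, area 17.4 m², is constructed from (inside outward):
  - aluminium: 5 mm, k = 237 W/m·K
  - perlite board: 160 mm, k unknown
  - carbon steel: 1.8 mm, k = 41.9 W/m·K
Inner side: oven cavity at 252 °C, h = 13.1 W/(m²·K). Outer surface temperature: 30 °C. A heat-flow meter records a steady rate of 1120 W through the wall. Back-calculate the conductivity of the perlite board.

k ≈ 0.0474 W/(m·K)

Thermal resistances in series:
R_inner film = 1/(h_i·A) = 1/(13.1×17.4) = 0.004387 K/W
R_aluminium = L/(kA) = 0.005/(237×17.4) = 1.212×10^-6 K/W
R_carbon steel = L/(kA) = 0.0018/(41.9×17.4) = 2.469×10^-6 K/W
Sum of known resistances R_other = 0.004391 K/W
Total R = ΔT/Q = 222/1120 = 0.1982 K/W
R_perlite board = R_total − R_other = 0.1938 K/W
k = L/(R·A) = 0.16/(0.1938×17.4)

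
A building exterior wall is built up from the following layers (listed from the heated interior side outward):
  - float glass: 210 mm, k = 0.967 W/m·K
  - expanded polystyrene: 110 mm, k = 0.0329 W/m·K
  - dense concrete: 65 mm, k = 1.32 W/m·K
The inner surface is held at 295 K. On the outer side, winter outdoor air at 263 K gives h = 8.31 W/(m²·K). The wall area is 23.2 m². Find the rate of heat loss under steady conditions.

Series thermal resistances:
R_float glass = L/(kA) = 0.21/(0.967×23.2) = 0.009361 K/W
R_expanded polystyrene = L/(kA) = 0.11/(0.0329×23.2) = 0.1441 K/W
R_dense concrete = L/(kA) = 0.065/(1.32×23.2) = 0.002123 K/W
R_outer film = 1/(h_o·A) = 1/(8.31×23.2) = 0.005187 K/W
R_total = 0.1608 K/W
Q = ΔT / R_total = 32 / 0.1608

Q ≈ 199 W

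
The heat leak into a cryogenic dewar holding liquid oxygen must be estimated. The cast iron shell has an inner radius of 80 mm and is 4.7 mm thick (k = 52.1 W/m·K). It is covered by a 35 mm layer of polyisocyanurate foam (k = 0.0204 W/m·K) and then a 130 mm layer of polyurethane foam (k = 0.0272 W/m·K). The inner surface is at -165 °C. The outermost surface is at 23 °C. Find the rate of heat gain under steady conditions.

Spherical conduction: R = (1/r_in − 1/r_out)/(4πk) per layer; series-sum.
R_cast iron shell = (1/0.08 − 1/0.0847)/(4π×52.1) = 0.001059 K/W
R_polyisocyanurate foam = (1/0.0847 − 1/0.1197)/(4π×0.0204) = 13.47 K/W
R_polyurethane foam = (1/0.1197 − 1/0.2497)/(4π×0.0272) = 12.72 K/W
R_total = 26.19 K/W
Q = ΔT/R_total = 188/26.19

Q ≈ 7.18 W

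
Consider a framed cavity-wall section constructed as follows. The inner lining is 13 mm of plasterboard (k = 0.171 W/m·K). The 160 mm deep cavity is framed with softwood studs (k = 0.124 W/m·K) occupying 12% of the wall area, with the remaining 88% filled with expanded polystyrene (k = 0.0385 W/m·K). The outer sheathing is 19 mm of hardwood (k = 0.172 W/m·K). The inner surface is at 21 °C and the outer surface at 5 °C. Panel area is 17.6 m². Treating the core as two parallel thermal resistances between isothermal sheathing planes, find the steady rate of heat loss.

Q ≈ 81.2 W

Sheathing layers in series; stud and cavity paths in parallel between them.
R_inner = 0.013/(0.171×17.6) = 0.00432 K/W
R_stud  = 0.16/(0.124×0.12×17.6) = 0.6109 K/W
R_cav   = 0.16/(0.0385×0.88×17.6) = 0.2683 K/W
1/R_core = 1/R_stud + 1/R_cav → R_core = 0.1864 K/W
R_outer = 0.019/(0.172×17.6) = 0.006276 K/W
R_total = 0.197 K/W
Q = ΔT/R_total = 16/0.197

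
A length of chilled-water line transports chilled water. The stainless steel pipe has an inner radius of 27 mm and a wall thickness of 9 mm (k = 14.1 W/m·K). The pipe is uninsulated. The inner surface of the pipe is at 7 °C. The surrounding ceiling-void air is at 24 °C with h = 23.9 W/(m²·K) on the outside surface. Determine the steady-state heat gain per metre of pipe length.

q′ ≈ 90.3 W/m

Cylindrical conduction, so R = ln(r₂/r₁)/(2πkL) per layer, in series:
R_stainless steel pipe wall = ln(36/27)/(2π×14.1×1) = 0.003247 K/W
R_outer film = 1/(h_o·2πr_oL) = 1/(23.9×2π×0.036×1) = 0.185 K/W
R_total = 0.1882 K/W
Q = ΔT/R_total = 17/0.1882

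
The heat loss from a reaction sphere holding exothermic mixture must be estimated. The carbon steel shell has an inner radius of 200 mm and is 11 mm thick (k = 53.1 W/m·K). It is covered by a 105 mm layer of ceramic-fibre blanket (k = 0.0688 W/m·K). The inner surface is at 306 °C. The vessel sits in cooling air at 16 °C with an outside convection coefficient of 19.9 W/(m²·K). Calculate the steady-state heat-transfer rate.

Each spherical layer contributes R = (1/r_i − 1/r_o)/(4πk):
R_carbon steel shell = (1/0.2 − 1/0.211)/(4π×53.1) = 3.906×10^-4 K/W
R_ceramic-fibre blanket = (1/0.211 − 1/0.316)/(4π×0.0688) = 1.821 K/W
R_outer film = 1/(h·4πr_o²) = 1/(19.9×4π×0.316²) = 0.04005 K/W
R_total = 1.862 K/W
Q = ΔT/R_total = 290/1.862

Q ≈ 156 W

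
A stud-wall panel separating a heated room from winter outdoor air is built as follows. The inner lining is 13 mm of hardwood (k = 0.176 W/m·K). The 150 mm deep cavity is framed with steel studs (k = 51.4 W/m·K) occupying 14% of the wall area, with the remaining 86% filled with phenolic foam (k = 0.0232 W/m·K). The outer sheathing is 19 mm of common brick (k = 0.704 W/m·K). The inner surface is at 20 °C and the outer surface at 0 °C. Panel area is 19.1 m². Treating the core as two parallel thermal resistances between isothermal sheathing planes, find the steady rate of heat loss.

Sheathing layers in series; stud and cavity paths in parallel between them.
R_inner = 0.013/(0.176×19.1) = 0.003867 K/W
R_stud  = 0.15/(51.4×0.14×19.1) = 0.001091 K/W
R_cav   = 0.15/(0.0232×0.86×19.1) = 0.3936 K/W
1/R_core = 1/R_stud + 1/R_cav → R_core = 0.001088 K/W
R_outer = 0.019/(0.704×19.1) = 0.001413 K/W
R_total = 0.006369 K/W
Q = ΔT/R_total = 20/0.006369

Q ≈ 3140 W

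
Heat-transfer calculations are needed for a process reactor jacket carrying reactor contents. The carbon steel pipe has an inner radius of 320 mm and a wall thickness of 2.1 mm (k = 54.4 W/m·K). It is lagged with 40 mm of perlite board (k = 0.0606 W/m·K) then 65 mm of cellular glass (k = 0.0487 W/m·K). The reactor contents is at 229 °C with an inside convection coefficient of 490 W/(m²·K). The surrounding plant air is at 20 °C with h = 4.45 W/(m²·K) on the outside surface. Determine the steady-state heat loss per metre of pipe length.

Treating each annulus and film as a series resistance:
R_inner film = 1/(h_i·2πr₁L) = 1/(490×2π×0.32×1) = 0.001015 K/W
R_carbon steel pipe wall = ln(322.1/320)/(2π×54.4×1) = 1.914×10^-5 K/W
R_perlite board = ln(362.1/322.1)/(2π×0.0606×1) = 0.3074 K/W
R_cellular glass = ln(427.1/362.1)/(2π×0.0487×1) = 0.5396 K/W
R_outer film = 1/(h_o·2πr_oL) = 1/(4.45×2π×0.4271×1) = 0.08374 K/W
R_total = 0.9318 K/W
Q = ΔT/R_total = 209/0.9318

q′ ≈ 224 W/m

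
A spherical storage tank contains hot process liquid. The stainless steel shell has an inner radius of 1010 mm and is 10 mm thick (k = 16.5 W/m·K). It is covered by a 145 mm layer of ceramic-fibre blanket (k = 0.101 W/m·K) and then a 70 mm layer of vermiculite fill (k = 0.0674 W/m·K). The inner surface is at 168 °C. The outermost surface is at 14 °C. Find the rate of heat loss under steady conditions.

For a spherical shell R = (1/r₁ − 1/r₂)/(4πk); film R = 1/(h·4πr²). In series:
R_stainless steel shell = (1/1.01 − 1/1.02)/(4π×16.5) = 4.681×10^-5 K/W
R_ceramic-fibre blanket = (1/1.02 − 1/1.165)/(4π×0.101) = 0.09614 K/W
R_vermiculite fill = (1/1.165 − 1/1.235)/(4π×0.0674) = 0.05744 K/W
R_total = 0.1536 K/W
Q = ΔT/R_total = 154/0.1536

Q ≈ 1000 W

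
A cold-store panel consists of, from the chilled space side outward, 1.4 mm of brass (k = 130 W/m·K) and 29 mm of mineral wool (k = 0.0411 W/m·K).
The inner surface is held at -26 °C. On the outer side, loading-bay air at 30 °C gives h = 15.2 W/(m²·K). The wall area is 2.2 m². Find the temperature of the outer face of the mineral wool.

Treating each layer as a thermal resistance in series:
R_brass = L/(kA) = 0.0014/(130×2.2) = 4.895×10^-6 K/W
R_mineral wool = L/(kA) = 0.029/(0.0411×2.2) = 0.3207 K/W
R_outer film = 1/(h_o·A) = 1/(15.2×2.2) = 0.0299 K/W
R_total = 0.3506 K/W;  Q = ΔT/R_total = 56/0.3506 = 159.7 W
T_interface = T_inner + Q·ΣR(inner→interface) = -26 + 160×0.3207

T ≈ 25.2 °C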